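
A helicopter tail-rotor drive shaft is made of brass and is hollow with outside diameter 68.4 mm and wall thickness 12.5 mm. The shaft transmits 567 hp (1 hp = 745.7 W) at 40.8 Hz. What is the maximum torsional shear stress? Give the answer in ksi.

ω = 2π·40.8 = 256.4 rad/s, so T = P/ω = 567×745.7 / 256.4 = 1649 N·m.
J = π(d_o⁴ − d_i⁴)/32 = π(0.0684⁴ − 0.0434⁴)/32 = 1.801×10^-6 m⁴.
τ_max = T·r/J = 1649 × 0.0342 / 1.801×10^-6 = 3.133×10^7 Pa.

4.54 ksi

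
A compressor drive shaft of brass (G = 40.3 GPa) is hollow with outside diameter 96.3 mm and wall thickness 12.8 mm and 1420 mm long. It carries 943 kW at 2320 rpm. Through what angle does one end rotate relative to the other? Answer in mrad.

22.8 mrad

ω = 2π·2320/60 = 242.9 rad/s, so T = P/ω = 943×10³ / 242.9 = 3881 N·m.
J = π(d_o⁴ − d_i⁴)/32 = π(0.0963⁴ − 0.0707⁴)/32 = 5.990×10^-6 m⁴.
θ = T·L/(G·J) = 3881 × 1.42 / (40.3×10⁹ × 5.990×10^-6) = 0.02283 rad.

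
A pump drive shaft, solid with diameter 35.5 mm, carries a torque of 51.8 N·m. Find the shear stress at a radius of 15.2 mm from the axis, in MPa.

J = πd⁴/32 = π(0.0355)⁴/32 = 1.559×10^-7 m⁴.
Shear stress varies linearly with radius: τ = T·r/J = 51.80 × 0.0152 / 1.559×10^-7 = 5.050×10^6 Pa.

5.05 MPa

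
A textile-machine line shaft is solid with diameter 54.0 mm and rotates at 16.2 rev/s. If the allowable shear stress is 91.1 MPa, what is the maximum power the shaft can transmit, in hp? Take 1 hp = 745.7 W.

J = πd⁴/32 = π(0.0540)⁴/32 = 8.348×10^-7 m⁴.
T_max = τ_allow·J/r = 9.11×10^7 × 8.348×10^-7 / 0.0270 = 2817 N·m.
ω = 2π·16.2 = 101.8 rad/s, so P_max = T_max·ω = 2.867×10^5 W.

384 hp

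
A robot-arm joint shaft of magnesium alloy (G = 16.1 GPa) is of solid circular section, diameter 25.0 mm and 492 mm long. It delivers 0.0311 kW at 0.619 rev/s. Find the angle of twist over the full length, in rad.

0.00637 rad

ω = 2π·0.619 = 3.889 rad/s, so T = P/ω = 0.0311×10³ / 3.889 = 7.996 N·m.
J = πd⁴/32 = π(0.0250)⁴/32 = 3.835×10^-8 m⁴.
θ = T·L/(G·J) = 7.996 × 0.492 / (16.1×10⁹ × 3.835×10^-8) = 6.372×10^-3 rad.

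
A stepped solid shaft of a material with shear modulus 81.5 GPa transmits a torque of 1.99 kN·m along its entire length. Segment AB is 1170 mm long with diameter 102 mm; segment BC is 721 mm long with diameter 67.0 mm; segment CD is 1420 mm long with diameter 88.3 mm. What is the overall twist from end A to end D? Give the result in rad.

J_AB = π(0.102)⁴/32 = 1.06×10^-5 m⁴; J_BC = π(0.0670)⁴/32 = 1.98×10^-6 m⁴; J_CD = π(0.0883)⁴/32 = 5.97×10^-6 m⁴.
θ = (T/G)·Σ L_i/J_i = (1990/81.5×10⁹)·(1.17/1.06×10^-5 + 0.721/1.98×10^-6 + 1.42/5.97×10^-6) = 0.01740 rad.

0.0174 rad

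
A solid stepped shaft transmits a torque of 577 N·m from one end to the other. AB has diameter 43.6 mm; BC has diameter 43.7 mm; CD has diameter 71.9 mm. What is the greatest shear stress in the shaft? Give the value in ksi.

Under the same torque, τ_max = 16T/(πd³) is largest where d is smallest — segment AB (d = 43.6 mm).
τ_max = 16·577.0/(π·(0.0436)³) = 3.546×10^7 Pa.

5.14 ksi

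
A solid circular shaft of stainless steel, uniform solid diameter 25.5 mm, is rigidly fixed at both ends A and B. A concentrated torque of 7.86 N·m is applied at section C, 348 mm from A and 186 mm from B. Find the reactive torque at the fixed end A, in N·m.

2.74 N·m

With uniform GJ and both ends fixed, compatibility θ_AC = θ_CB gives T_A·a = T_B·b, together with T_A + T_B = T₀.
T_A = T₀·b/(a+b) = 7.860·186/534.0 = 2.738 N·m; T_B = 5.122 N·m.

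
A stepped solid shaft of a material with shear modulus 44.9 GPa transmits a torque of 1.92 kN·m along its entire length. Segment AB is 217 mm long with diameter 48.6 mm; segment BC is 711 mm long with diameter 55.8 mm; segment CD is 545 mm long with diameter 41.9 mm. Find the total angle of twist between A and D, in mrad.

126 mrad

J_AB = π(0.0486)⁴/32 = 5.48×10^-7 m⁴; J_BC = π(0.0558)⁴/32 = 9.52×10^-7 m⁴; J_CD = π(0.0419)⁴/32 = 3.03×10^-7 m⁴.
θ = (T/G)·Σ L_i/J_i = (1920/44.9×10⁹)·(0.217/5.48×10^-7 + 0.711/9.52×10^-7 + 0.545/3.03×10^-7) = 0.1259 rad.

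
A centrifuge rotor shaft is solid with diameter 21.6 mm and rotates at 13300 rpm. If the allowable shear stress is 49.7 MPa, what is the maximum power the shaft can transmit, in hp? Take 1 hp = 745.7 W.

184 hp

J = πd⁴/32 = π(0.0216)⁴/32 = 2.137×10^-8 m⁴.
T_max = τ_allow·J/r = 4.97×10^7 × 2.137×10^-8 / 0.0108 = 98.34 N·m.
ω = 2π·13300/60 = 1393 rad/s, so P_max = T_max·ω = 1.370×10^5 W.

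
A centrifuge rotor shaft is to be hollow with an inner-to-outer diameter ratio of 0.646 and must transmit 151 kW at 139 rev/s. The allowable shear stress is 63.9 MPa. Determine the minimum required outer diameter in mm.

25.6 mm

ω = 2π·139 = 873.4 rad/s, so T = P/ω = 151×10³ / 873.4 = 172.9 N·m.
For a hollow shaft with d_i/d_o = 0.646: τ_max = 16T/(π d_o³ (1−k⁴)), so d_o = [16T/(π τ_allow (1−k⁴))]^(1/3) = [16·172.9/(π·6.39×10^7·0.8258)]^(1/3) = 0.02555 m.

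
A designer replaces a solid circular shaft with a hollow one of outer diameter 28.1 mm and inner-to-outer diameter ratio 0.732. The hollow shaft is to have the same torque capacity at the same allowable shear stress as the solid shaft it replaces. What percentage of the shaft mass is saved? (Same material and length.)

Equal τ_max and T ⇒ the solid shaft needs d_s³ = d_o³(1−k⁴), so d_s = 28.1·(1−0.732⁴)^(1/3) = 25.10 mm.
Area ratio A_h/A_s = d_o²(1−k²)/d_s² = (1−k²)/(1−k⁴)^(2/3) = 0.5817.
Mass saving = 1 − 0.5817 = 41.8 %.

41.8 %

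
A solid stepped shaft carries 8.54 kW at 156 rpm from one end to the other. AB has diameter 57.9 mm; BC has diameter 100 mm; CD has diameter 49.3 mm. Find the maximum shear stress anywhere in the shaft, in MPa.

ω = 2π·156/60 = 16.34 rad/s, so T = P/ω = 8.54×10³ / 16.34 = 522.8 N·m.
Under the same torque, τ_max = 16T/(πd³) is largest where d is smallest — segment CD (d = 49.3 mm).
τ_max = 16·522.8/(π·(0.0493)³) = 2.222×10^7 Pa.

22.2 MPa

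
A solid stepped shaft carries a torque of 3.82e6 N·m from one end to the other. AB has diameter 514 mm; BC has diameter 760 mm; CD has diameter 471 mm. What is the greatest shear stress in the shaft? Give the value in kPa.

186000 kPa

Under the same torque, τ_max = 16T/(πd³) is largest where d is smallest — segment CD (d = 471 mm).
τ_max = 16·3.820e6/(π·(0.471)³) = 1.862×10^8 Pa.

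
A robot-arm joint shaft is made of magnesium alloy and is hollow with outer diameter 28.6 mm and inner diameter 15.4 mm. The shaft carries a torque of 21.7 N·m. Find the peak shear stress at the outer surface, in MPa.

5.16 MPa

J = π(d_o⁴ − d_i⁴)/32 = π(0.0286⁴ − 0.0154⁴)/32 = 6.016×10^-8 m⁴.
τ_max = T·r/J = 21.70 × 0.0143 / 6.016×10^-8 = 5.158×10^6 Pa.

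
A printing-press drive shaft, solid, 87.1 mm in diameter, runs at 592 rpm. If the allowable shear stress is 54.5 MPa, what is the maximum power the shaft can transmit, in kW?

438 kW

J = πd⁴/32 = π(0.0871)⁴/32 = 5.650×10^-6 m⁴.
T_max = τ_allow·J/r = 5.45×10^7 × 5.650×10^-6 / 0.0435 = 7071 N·m.
ω = 2π·592/60 = 61.99 rad/s, so P_max = T_max·ω = 4.384×10^5 W.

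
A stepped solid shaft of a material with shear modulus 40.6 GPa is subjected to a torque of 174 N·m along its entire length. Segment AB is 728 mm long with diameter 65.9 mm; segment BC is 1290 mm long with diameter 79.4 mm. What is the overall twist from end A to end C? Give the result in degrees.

J_AB = π(0.0659)⁴/32 = 1.85×10^-6 m⁴; J_BC = π(0.0794)⁴/32 = 3.90×10^-6 m⁴.
θ = (T/G)·Σ L_i/J_i = (174.0/40.6×10⁹)·(0.728/1.85×10^-6 + 1.29/3.90×10^-6) = 3.102×10^-3 rad.

0.178°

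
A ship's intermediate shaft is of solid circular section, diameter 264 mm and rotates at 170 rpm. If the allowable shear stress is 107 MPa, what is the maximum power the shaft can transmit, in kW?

J = πd⁴/32 = π(0.264)⁴/32 = 4.769×10^-4 m⁴.
T_max = τ_allow·J/r = 1.07×10^8 × 4.769×10^-4 / 0.132 = 386600 N·m.
ω = 2π·170/60 = 17.80 rad/s, so P_max = T_max·ω = 6.882×10^6 W.

6880 kW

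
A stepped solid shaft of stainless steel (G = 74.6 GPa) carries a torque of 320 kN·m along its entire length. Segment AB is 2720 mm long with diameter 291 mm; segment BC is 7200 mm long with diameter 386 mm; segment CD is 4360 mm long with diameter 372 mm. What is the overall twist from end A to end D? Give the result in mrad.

J_AB = π(0.291)⁴/32 = 7.04×10^-4 m⁴; J_BC = π(0.386)⁴/32 = 2.18×10^-3 m⁴; J_CD = π(0.372)⁴/32 = 1.88×10^-3 m⁴.
θ = (T/G)·Σ L_i/J_i = (320000/74.6×10⁹)·(2.72/7.04×10^-4 + 7.20/2.18×10^-3 + 4.36/1.88×10^-3) = 0.04069 rad.

40.7 mrad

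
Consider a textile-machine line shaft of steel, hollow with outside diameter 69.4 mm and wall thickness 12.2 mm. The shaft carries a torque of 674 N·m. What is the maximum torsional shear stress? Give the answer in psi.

1810 psi

J = π(d_o⁴ − d_i⁴)/32 = π(0.0694⁴ − 0.0450⁴)/32 = 1.875×10^-6 m⁴.
τ_max = T·r/J = 674.0 × 0.0347 / 1.875×10^-6 = 1.247×10^7 Pa.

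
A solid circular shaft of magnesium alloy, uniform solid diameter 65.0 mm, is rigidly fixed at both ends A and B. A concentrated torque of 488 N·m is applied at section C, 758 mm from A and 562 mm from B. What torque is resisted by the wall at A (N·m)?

208 N·m

With uniform GJ and both ends fixed, compatibility θ_AC = θ_CB gives T_A·a = T_B·b, together with T_A + T_B = T₀.
T_A = T₀·b/(a+b) = 488.0·562/1320 = 207.8 N·m; T_B = 280.2 N·m.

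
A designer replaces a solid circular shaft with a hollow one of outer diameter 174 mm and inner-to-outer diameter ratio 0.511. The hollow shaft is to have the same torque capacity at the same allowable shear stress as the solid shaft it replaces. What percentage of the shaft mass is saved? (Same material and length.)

Equal τ_max and T ⇒ the solid shaft needs d_s³ = d_o³(1−k⁴), so d_s = 174·(1−0.511⁴)^(1/3) = 170.0 mm.
Area ratio A_h/A_s = d_o²(1−k²)/d_s² = (1−k²)/(1−k⁴)^(2/3) = 0.7745.
Mass saving = 1 − 0.7745 = 22.6 %.

22.6 %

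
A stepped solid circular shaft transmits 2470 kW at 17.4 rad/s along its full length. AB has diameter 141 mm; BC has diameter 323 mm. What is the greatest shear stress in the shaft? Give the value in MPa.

258 MPa

ω = 17.4 rad/s, so T = P/ω = 2470×10³ / 17.40 = 142000 N·m.
Under the same torque, τ_max = 16T/(πd³) is largest where d is smallest — segment AB (d = 141 mm).
τ_max = 16·142000/(π·(0.141)³) = 2.579×10^8 Pa.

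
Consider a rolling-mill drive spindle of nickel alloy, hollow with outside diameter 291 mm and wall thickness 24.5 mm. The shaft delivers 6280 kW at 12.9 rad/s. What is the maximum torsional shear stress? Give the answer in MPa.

193 MPa

ω = 12.9 rad/s, so T = P/ω = 6280×10³ / 12.90 = 486800 N·m.
J = π(d_o⁴ − d_i⁴)/32 = π(0.291⁴ − 0.242⁴)/32 = 3.673×10^-4 m⁴.
τ_max = T·r/J = 486800 × 0.145 / 3.673×10^-4 = 1.929×10^8 Pa.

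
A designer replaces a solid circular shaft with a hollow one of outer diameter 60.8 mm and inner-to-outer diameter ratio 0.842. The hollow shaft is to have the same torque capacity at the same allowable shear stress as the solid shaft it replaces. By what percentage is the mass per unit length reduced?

53.6 %

Equal τ_max and T ⇒ the solid shaft needs d_s³ = d_o³(1−k⁴), so d_s = 60.8·(1−0.842⁴)^(1/3) = 48.17 mm.
Area ratio A_h/A_s = d_o²(1−k²)/d_s² = (1−k²)/(1−k⁴)^(2/3) = 0.4636.
Mass saving = 1 − 0.4636 = 53.6 %.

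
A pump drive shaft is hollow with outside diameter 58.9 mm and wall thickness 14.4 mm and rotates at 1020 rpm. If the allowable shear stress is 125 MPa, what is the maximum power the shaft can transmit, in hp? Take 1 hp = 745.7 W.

669 hp

J = π(d_o⁴ − d_i⁴)/32 = π(0.0589⁴ − 0.0301⁴)/32 = 1.101×10^-6 m⁴.
T_max = τ_allow·J/r = 1.25×10^8 × 1.101×10^-6 / 0.0295 = 4673 N·m.
ω = 2π·1020/60 = 106.8 rad/s, so P_max = T_max·ω = 4.992×10^5 W.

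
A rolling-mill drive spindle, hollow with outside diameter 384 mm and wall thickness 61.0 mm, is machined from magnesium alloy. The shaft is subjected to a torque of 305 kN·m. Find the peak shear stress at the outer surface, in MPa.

35.0 MPa

J = π(d_o⁴ − d_i⁴)/32 = π(0.384⁴ − 0.262⁴)/32 = 1.672×10^-3 m⁴.
τ_max = T·r/J = 305000 × 0.192 / 1.672×10^-3 = 3.502×10^7 Pa.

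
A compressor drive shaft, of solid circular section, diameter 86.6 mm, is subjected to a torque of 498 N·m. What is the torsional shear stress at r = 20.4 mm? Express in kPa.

J = πd⁴/32 = π(0.0866)⁴/32 = 5.522×10^-6 m⁴.
Shear stress varies linearly with radius: τ = T·r/J = 498.0 × 0.0204 / 5.522×10^-6 = 1.840×10^6 Pa.

1840 kPa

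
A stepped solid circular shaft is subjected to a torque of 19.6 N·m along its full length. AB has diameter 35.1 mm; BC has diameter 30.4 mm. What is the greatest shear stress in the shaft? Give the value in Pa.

Under the same torque, τ_max = 16T/(πd³) is largest where d is smallest — segment BC (d = 30.4 mm).
τ_max = 16·19.60/(π·(0.0304)³) = 3.553×10^6 Pa.

3.55e6 Pa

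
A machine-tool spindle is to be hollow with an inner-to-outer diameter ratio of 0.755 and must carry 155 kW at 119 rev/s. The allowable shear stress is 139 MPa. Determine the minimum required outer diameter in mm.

22.4 mm

ω = 2π·119 = 747.7 rad/s, so T = P/ω = 155×10³ / 747.7 = 207.3 N·m.
For a hollow shaft with d_i/d_o = 0.755: τ_max = 16T/(π d_o³ (1−k⁴)), so d_o = [16T/(π τ_allow (1−k⁴))]^(1/3) = [16·207.3/(π·1.39×10^8·0.6751)]^(1/3) = 0.02241 m.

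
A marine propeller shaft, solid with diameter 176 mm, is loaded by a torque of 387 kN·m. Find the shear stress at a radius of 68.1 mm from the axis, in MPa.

280 MPa

J = πd⁴/32 = π(0.176)⁴/32 = 9.420×10^-5 m⁴.
Shear stress varies linearly with radius: τ = T·r/J = 387000 × 0.0681 / 9.420×10^-5 = 2.798×10^8 Pa.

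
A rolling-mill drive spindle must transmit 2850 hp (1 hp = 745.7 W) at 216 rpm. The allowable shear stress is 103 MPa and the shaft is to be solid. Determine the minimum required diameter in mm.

ω = 2π·216/60 = 22.62 rad/s, so T = P/ω = 2850×745.7 / 22.62 = 93960 N·m.
For a solid shaft τ_max = 16T/(πd³), so d = (16T/(π τ_allow))^(1/3) = (16·93960/(π·1.03×10^8))^(1/3) = 0.1669 m.

167 mm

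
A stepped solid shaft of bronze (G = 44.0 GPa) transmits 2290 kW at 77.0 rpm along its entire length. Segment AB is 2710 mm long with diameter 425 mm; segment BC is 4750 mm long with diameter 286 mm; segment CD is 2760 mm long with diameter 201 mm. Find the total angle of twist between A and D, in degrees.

ω = 2π·77.0/60 = 8.063 rad/s, so T = P/ω = 2290×10³ / 8.063 = 284000 N·m.
J_AB = π(0.425)⁴/32 = 3.20×10^-3 m⁴; J_BC = π(0.286)⁴/32 = 6.57×10^-4 m⁴; J_CD = π(0.201)⁴/32 = 1.60×10^-4 m⁴.
θ = (T/G)·Σ L_i/J_i = (284000/44.0×10⁹)·(2.71/3.20×10^-3 + 4.75/6.57×10^-4 + 2.76/1.60×10^-4) = 0.1633 rad.

9.36°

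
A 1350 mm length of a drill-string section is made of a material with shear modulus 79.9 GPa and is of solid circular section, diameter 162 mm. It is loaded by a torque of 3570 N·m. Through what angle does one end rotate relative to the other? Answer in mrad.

0.892 mrad

J = πd⁴/32 = π(0.162)⁴/32 = 6.762×10^-5 m⁴.
θ = T·L/(G·J) = 3570 × 1.35 / (79.9×10⁹ × 6.762×10^-5) = 8.921×10^-4 rad.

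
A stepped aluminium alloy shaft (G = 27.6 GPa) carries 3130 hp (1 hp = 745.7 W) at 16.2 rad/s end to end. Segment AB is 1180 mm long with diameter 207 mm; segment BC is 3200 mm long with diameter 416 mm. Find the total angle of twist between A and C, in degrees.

ω = 16.2 rad/s, so T = P/ω = 3130×745.7 / 16.20 = 144100 N·m.
J_AB = π(0.207)⁴/32 = 1.80×10^-4 m⁴; J_BC = π(0.416)⁴/32 = 2.94×10^-3 m⁴.
θ = (T/G)·Σ L_i/J_i = (144100/27.6×10⁹)·(1.18/1.80×10^-4 + 3.20/2.94×10^-3) = 0.03985 rad.

2.28°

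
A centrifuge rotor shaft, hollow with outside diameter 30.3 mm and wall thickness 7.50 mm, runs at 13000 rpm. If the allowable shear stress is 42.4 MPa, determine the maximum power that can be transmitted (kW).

295 kW

J = π(d_o⁴ − d_i⁴)/32 = π(0.0303⁴ − 0.0153⁴)/32 = 7.737×10^-8 m⁴.
T_max = τ_allow·J/r = 4.24×10^7 × 7.737×10^-8 / 0.0152 = 216.5 N·m.
ω = 2π·13000/60 = 1361 rad/s, so P_max = T_max·ω = 2.948×10^5 W.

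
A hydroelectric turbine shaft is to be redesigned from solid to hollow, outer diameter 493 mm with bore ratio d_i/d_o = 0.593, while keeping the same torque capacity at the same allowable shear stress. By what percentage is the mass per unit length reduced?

29.2 %

Equal τ_max and T ⇒ the solid shaft needs d_s³ = d_o³(1−k⁴), so d_s = 493·(1−0.593⁴)^(1/3) = 471.8 mm.
Area ratio A_h/A_s = d_o²(1−k²)/d_s² = (1−k²)/(1−k⁴)^(2/3) = 0.7080.
Mass saving = 1 − 0.7080 = 29.2 %.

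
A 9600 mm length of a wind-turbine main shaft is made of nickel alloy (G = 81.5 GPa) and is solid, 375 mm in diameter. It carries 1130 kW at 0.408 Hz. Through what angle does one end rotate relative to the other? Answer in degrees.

1.53°

ω = 2π·0.408 = 2.564 rad/s, so T = P/ω = 1130×10³ / 2.564 = 440800 N·m.
J = πd⁴/32 = π(0.375)⁴/32 = 1.941×10^-3 m⁴.
θ = T·L/(G·J) = 440800 × 9.60 / (81.5×10⁹ × 1.941×10^-3) = 0.02674 rad.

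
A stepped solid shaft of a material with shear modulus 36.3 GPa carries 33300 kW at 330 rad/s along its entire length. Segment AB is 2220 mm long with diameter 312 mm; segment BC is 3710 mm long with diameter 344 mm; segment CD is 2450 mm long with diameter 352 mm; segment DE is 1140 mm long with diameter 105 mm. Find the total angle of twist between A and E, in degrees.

16.3°

ω = 330 rad/s, so T = P/ω = 33300×10³ / 330.0 = 100900 N·m.
J_AB = π(0.312)⁴/32 = 9.30×10^-4 m⁴; J_BC = π(0.344)⁴/32 = 1.37×10^-3 m⁴; J_CD = π(0.352)⁴/32 = 1.51×10^-3 m⁴; J_DE = π(0.105)⁴/32 = 1.19×10^-5 m⁴.
θ = (T/G)·Σ L_i/J_i = (100900/36.3×10⁹)·(2.22/9.30×10^-4 + 3.71/1.37×10^-3 + 2.45/1.51×10^-3 + 1.14/1.19×10^-5) = 0.2842 rad.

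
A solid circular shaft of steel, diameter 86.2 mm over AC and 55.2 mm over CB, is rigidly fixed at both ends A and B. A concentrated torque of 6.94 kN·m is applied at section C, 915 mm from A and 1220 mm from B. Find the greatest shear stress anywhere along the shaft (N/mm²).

Compatibility: T_A·a/J_AC = T_B·b/J_CB with T_A + T_B = T₀.
J_AC = 5.42×10^-6 m⁴, J_CB = 9.11×10^-7 m⁴, so T_A = T₀·(J_AC/a)/((J_AC/a)+(J_CB/b)) = 6163 N·m, T_B = 777.3 N·m.
τ in each portion: τ_AC = 4.90×10^7 Pa, τ_CB = 2.35×10^7 Pa; maximum is in AC.
τ_max = T_AC·r/J = 6163·0.0431/5.42×10^-6 = 4.900×10^7 Pa.

49.0 N/mm²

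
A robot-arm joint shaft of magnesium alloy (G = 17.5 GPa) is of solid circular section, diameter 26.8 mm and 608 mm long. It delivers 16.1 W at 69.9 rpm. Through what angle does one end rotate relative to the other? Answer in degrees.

ω = 2π·69.9/60 = 7.320 rad/s, so T = P/ω = 16.1 / 7.320 = 2.199 N·m.
J = πd⁴/32 = π(0.0268)⁴/32 = 5.065×10^-8 m⁴.
θ = T·L/(G·J) = 2.199 × 0.608 / (17.5×10⁹ × 5.065×10^-8) = 1.509×10^-3 rad.

0.0865°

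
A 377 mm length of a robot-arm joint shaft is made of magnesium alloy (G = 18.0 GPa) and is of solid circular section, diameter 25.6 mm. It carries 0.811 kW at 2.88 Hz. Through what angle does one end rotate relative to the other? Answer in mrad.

ω = 2π·2.88 = 18.10 rad/s, so T = P/ω = 0.811×10³ / 18.10 = 44.82 N·m.
J = πd⁴/32 = π(0.0256)⁴/32 = 4.217×10^-8 m⁴.
θ = T·L/(G·J) = 44.82 × 0.377 / (18.0×10⁹ × 4.217×10^-8) = 0.02226 rad.

22.3 mrad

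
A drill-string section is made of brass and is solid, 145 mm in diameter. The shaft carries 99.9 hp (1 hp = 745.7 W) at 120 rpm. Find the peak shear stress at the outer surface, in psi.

ω = 2π·120/60 = 12.57 rad/s, so T = P/ω = 99.9×745.7 / 12.57 = 5928 N·m.
J = πd⁴/32 = π(0.145)⁴/32 = 4.340×10^-5 m⁴.
τ_max = T·r/J = 5928 × 0.0725 / 4.340×10^-5 = 9.903×10^6 Pa.

1440 psi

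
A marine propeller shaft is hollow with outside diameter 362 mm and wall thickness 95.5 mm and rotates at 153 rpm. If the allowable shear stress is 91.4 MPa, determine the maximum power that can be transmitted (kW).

13000 kW

J = π(d_o⁴ − d_i⁴)/32 = π(0.362⁴ − 0.171⁴)/32 = 1.602×10^-3 m⁴.
T_max = τ_allow·J/r = 9.14×10^7 × 1.602×10^-3 / 0.181 = 808900 N·m.
ω = 2π·153/60 = 16.02 rad/s, so P_max = T_max·ω = 1.296×10^7 W.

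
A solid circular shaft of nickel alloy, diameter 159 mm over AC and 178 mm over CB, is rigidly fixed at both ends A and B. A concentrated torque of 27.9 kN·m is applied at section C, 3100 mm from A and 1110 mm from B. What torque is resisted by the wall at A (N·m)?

5180 N·m

Compatibility: T_A·a/J_AC = T_B·b/J_CB with T_A + T_B = T₀.
J_AC = 6.27×10^-5 m⁴, J_CB = 9.86×10^-5 m⁴, so T_A = T₀·(J_AC/a)/((J_AC/a)+(J_CB/b)) = 5179 N·m, T_B = 22720 N·m.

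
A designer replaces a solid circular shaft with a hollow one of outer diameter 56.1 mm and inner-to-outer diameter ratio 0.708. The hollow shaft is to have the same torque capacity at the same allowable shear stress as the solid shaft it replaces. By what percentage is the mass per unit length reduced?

39.5 %

Equal τ_max and T ⇒ the solid shaft needs d_s³ = d_o³(1−k⁴), so d_s = 56.1·(1−0.708⁴)^(1/3) = 50.94 mm.
Area ratio A_h/A_s = d_o²(1−k²)/d_s² = (1−k²)/(1−k⁴)^(2/3) = 0.6049.
Mass saving = 1 − 0.6049 = 39.5 %.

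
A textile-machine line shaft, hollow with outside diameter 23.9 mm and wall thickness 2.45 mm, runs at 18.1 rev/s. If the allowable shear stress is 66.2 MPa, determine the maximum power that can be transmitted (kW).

12.1 kW

J = π(d_o⁴ − d_i⁴)/32 = π(0.0239⁴ − 0.0190⁴)/32 = 1.924×10^-8 m⁴.
T_max = τ_allow·J/r = 6.62×10^7 × 1.924×10^-8 / 0.0119 = 106.6 N·m.
ω = 2π·18.1 = 113.7 rad/s, so P_max = T_max·ω = 1.212×10^4 W.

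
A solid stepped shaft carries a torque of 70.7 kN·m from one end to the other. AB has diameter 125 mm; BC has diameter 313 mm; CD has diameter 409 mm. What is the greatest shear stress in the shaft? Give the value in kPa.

Under the same torque, τ_max = 16T/(πd³) is largest where d is smallest — segment AB (d = 125 mm).
τ_max = 16·70700/(π·(0.125)³) = 1.844×10^8 Pa.

184000 kPa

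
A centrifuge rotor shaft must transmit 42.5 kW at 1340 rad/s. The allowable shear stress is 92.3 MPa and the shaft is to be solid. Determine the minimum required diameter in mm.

12.1 mm

ω = 1340 rad/s, so T = P/ω = 42.5×10³ / 1340 = 31.72 N·m.
For a solid shaft τ_max = 16T/(πd³), so d = (16T/(π τ_allow))^(1/3) = (16·31.72/(π·9.23×10^7))^(1/3) = 0.01205 m.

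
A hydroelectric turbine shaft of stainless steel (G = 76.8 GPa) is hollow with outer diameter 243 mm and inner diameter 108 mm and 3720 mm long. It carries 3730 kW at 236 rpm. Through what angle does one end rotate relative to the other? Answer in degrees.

ω = 2π·236/60 = 24.71 rad/s, so T = P/ω = 3730×10³ / 24.71 = 150900 N·m.
J = π(d_o⁴ − d_i⁴)/32 = π(0.243⁴ − 0.108⁴)/32 = 3.290×10^-4 m⁴.
θ = T·L/(G·J) = 150900 × 3.72 / (76.8×10⁹ × 3.290×10^-4) = 0.02222 rad.

1.27°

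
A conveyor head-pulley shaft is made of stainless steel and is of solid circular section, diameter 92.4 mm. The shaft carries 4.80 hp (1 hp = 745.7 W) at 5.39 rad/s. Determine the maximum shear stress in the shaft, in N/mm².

ω = 5.39 rad/s, so T = P/ω = 4.80×745.7 / 5.390 = 664.1 N·m.
J = πd⁴/32 = π(0.0924)⁴/32 = 7.156×10^-6 m⁴.
τ_max = T·r/J = 664.1 × 0.0462 / 7.156×10^-6 = 4.287×10^6 Pa.

4.29 N/mm²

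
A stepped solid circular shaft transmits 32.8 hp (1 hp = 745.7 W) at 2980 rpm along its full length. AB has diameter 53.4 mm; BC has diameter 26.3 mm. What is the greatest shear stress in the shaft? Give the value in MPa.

ω = 2π·2980/60 = 312.1 rad/s, so T = P/ω = 32.8×745.7 / 312.1 = 78.38 N·m.
Under the same torque, τ_max = 16T/(πd³) is largest where d is smallest — segment BC (d = 26.3 mm).
τ_max = 16·78.38/(π·(0.0263)³) = 2.194×10^7 Pa.

21.9 MPa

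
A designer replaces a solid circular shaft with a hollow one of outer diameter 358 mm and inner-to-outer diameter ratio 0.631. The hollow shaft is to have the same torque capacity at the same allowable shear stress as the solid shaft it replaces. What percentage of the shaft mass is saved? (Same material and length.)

32.5 %

Equal τ_max and T ⇒ the solid shaft needs d_s³ = d_o³(1−k⁴), so d_s = 358·(1−0.631⁴)^(1/3) = 338.0 mm.
Area ratio A_h/A_s = d_o²(1−k²)/d_s² = (1−k²)/(1−k⁴)^(2/3) = 0.6752.
Mass saving = 1 − 0.6752 = 32.5 %.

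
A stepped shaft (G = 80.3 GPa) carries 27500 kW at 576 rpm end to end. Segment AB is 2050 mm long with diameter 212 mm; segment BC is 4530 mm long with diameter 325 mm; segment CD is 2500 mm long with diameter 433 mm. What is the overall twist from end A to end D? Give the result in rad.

0.0863 rad

ω = 2π·576/60 = 60.32 rad/s, so T = P/ω = 27500×10³ / 60.32 = 455900 N·m.
J_AB = π(0.212)⁴/32 = 1.98×10^-4 m⁴; J_BC = π(0.325)⁴/32 = 1.10×10^-3 m⁴; J_CD = π(0.433)⁴/32 = 3.45×10^-3 m⁴.
θ = (T/G)·Σ L_i/J_i = (455900/80.3×10⁹)·(2.05/1.98×10^-4 + 4.53/1.10×10^-3 + 2.50/3.45×10^-3) = 0.08629 rad.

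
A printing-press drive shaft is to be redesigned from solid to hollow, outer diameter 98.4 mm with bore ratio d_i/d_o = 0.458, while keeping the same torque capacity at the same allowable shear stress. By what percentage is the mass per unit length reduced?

18.6 %

Equal τ_max and T ⇒ the solid shaft needs d_s³ = d_o³(1−k⁴), so d_s = 98.4·(1−0.458⁴)^(1/3) = 96.94 mm.
Area ratio A_h/A_s = d_o²(1−k²)/d_s² = (1−k²)/(1−k⁴)^(2/3) = 0.8143.
Mass saving = 1 − 0.8143 = 18.6 %.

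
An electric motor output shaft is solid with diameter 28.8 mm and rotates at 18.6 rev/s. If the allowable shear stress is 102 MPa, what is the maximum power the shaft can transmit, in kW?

J = πd⁴/32 = π(0.0288)⁴/32 = 6.754×10^-8 m⁴.
T_max = τ_allow·J/r = 1.02×10^8 × 6.754×10^-8 / 0.0144 = 478.4 N·m.
ω = 2π·18.6 = 116.9 rad/s, so P_max = T_max·ω = 5.591×10^4 W.

55.9 kW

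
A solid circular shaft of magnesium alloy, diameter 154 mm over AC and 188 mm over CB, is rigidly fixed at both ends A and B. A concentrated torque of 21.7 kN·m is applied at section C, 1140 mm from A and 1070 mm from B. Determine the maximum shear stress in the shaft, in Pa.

1.17e7 Pa

Compatibility: T_A·a/J_AC = T_B·b/J_CB with T_A + T_B = T₀.
J_AC = 5.52×10^-5 m⁴, J_CB = 1.23×10^-4 m⁴, so T_A = T₀·(J_AC/a)/((J_AC/a)+(J_CB/b)) = 6446 N·m, T_B = 15250 N·m.
τ in each portion: τ_AC = 8.99×10^6 Pa, τ_CB = 1.17×10^7 Pa; maximum is in CB.
τ_max = T_CB·r/J = 15250·0.0940/1.23×10^-4 = 1.169×10^7 Pa.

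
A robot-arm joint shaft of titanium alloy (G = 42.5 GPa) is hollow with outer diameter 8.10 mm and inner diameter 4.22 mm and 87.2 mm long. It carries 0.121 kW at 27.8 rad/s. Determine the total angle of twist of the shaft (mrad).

22.8 mrad

ω = 27.8 rad/s, so T = P/ω = 0.121×10³ / 27.80 = 4.353 N·m.
J = π(d_o⁴ − d_i⁴)/32 = π(0.00810⁴ − 0.00422⁴)/32 = 3.915×10^-10 m⁴.
θ = T·L/(G·J) = 4.353 × 0.0872 / (42.5×10⁹ × 3.915×10^-10) = 0.02281 rad.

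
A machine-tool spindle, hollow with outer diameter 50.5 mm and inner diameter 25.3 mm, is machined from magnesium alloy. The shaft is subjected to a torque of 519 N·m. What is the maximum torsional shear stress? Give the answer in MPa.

J = π(d_o⁴ − d_i⁴)/32 = π(0.0505⁴ − 0.0253⁴)/32 = 5.983×10^-7 m⁴.
τ_max = T·r/J = 519.0 × 0.0253 / 5.983×10^-7 = 2.190×10^7 Pa.

21.9 MPa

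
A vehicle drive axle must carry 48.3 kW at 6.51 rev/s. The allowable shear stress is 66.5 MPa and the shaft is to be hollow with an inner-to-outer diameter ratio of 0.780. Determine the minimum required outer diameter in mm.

52.4 mm

ω = 2π·6.51 = 40.90 rad/s, so T = P/ω = 48.3×10³ / 40.90 = 1181 N·m.
For a hollow shaft with d_i/d_o = 0.780: τ_max = 16T/(π d_o³ (1−k⁴)), so d_o = [16T/(π τ_allow (1−k⁴))]^(1/3) = [16·1181/(π·6.65×10^7·0.6298)]^(1/3) = 0.05236 m.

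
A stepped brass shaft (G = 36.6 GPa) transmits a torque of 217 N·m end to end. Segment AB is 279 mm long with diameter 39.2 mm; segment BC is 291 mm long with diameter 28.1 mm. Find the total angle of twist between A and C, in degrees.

J_AB = π(0.0392)⁴/32 = 2.32×10^-7 m⁴; J_BC = π(0.0281)⁴/32 = 6.12×10^-8 m⁴.
θ = (T/G)·Σ L_i/J_i = (217.0/36.6×10⁹)·(0.279/2.32×10^-7 + 0.291/6.12×10^-8) = 0.03532 rad.

2.02°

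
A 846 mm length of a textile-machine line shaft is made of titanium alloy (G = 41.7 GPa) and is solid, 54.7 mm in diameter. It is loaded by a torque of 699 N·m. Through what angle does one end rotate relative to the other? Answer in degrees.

J = πd⁴/32 = π(0.0547)⁴/32 = 8.789×10^-7 m⁴.
θ = T·L/(G·J) = 699.0 × 0.846 / (41.7×10⁹ × 8.789×10^-7) = 0.01613 rad.

0.924°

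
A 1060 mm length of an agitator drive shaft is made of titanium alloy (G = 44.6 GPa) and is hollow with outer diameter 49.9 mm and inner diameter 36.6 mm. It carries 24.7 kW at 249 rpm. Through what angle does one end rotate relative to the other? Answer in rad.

ω = 2π·249/60 = 26.08 rad/s, so T = P/ω = 24.7×10³ / 26.08 = 947.3 N·m.
J = π(d_o⁴ − d_i⁴)/32 = π(0.0499⁴ − 0.0366⁴)/32 = 4.325×10^-7 m⁴.
θ = T·L/(G·J) = 947.3 × 1.06 / (44.6×10⁹ × 4.325×10^-7) = 0.05205 rad.

0.0521 rad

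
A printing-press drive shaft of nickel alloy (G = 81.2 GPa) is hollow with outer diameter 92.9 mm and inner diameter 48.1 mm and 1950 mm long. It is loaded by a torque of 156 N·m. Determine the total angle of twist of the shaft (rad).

5.52e-4 rad

J = π(d_o⁴ − d_i⁴)/32 = π(0.0929⁴ − 0.0481⁴)/32 = 6.787×10^-6 m⁴.
θ = T·L/(G·J) = 156.0 × 1.95 / (81.2×10⁹ × 6.787×10^-6) = 5.520×10^-4 rad.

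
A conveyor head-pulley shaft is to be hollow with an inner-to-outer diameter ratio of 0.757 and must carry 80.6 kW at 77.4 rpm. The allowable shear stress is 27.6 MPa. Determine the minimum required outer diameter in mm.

ω = 2π·77.4/60 = 8.105 rad/s, so T = P/ω = 80.6×10³ / 8.105 = 9944 N·m.
For a hollow shaft with d_i/d_o = 0.757: τ_max = 16T/(π d_o³ (1−k⁴)), so d_o = [16T/(π τ_allow (1−k⁴))]^(1/3) = [16·9944/(π·2.76×10^7·0.6716)]^(1/3) = 0.1398 m.

140 mm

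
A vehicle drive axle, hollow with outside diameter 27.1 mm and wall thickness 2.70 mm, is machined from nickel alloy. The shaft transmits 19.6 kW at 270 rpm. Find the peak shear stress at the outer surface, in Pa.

3.01e8 Pa

ω = 2π·270/60 = 28.27 rad/s, so T = P/ω = 19.6×10³ / 28.27 = 693.2 N·m.
J = π(d_o⁴ − d_i⁴)/32 = π(0.0271⁴ − 0.0217⁴)/32 = 3.118×10^-8 m⁴.
τ_max = T·r/J = 693.2 × 0.0136 / 3.118×10^-8 = 3.012×10^8 Pa.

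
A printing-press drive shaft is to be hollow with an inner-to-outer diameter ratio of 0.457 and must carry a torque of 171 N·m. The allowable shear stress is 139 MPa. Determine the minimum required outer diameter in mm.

18.7 mm

For a hollow shaft with d_i/d_o = 0.457: τ_max = 16T/(π d_o³ (1−k⁴)), so d_o = [16T/(π τ_allow (1−k⁴))]^(1/3) = [16·171.0/(π·1.39×10^8·0.9564)]^(1/3) = 0.01871 m.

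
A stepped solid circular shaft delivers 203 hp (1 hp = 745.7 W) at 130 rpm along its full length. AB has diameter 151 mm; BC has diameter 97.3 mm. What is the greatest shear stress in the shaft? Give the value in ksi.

8.92 ksi

ω = 2π·130/60 = 13.61 rad/s, so T = P/ω = 203×745.7 / 13.61 = 11120 N·m.
Under the same torque, τ_max = 16T/(πd³) is largest where d is smallest — segment BC (d = 97.3 mm).
τ_max = 16·11120/(π·(0.0973)³) = 6.148×10^7 Pa.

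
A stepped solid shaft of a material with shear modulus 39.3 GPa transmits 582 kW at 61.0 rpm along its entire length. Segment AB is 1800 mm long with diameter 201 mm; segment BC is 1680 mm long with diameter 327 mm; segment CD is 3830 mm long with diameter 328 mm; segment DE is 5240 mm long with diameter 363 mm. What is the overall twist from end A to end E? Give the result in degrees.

2.55°

ω = 2π·61.0/60 = 6.388 rad/s, so T = P/ω = 582×10³ / 6.388 = 91110 N·m.
J_AB = π(0.201)⁴/32 = 1.60×10^-4 m⁴; J_BC = π(0.327)⁴/32 = 1.12×10^-3 m⁴; J_CD = π(0.328)⁴/32 = 1.14×10^-3 m⁴; J_DE = π(0.363)⁴/32 = 1.70×10^-3 m⁴.
θ = (T/G)·Σ L_i/J_i = (91110/39.3×10⁹)·(1.80/1.60×10^-4 + 1.68/1.12×10^-3 + 3.83/1.14×10^-3 + 5.24/1.70×10^-3) = 0.04445 rad.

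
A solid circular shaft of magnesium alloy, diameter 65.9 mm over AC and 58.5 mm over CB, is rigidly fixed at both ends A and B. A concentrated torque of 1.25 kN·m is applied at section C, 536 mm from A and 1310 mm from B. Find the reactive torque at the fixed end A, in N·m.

997 N·m

Compatibility: T_A·a/J_AC = T_B·b/J_CB with T_A + T_B = T₀.
J_AC = 1.85×10^-6 m⁴, J_CB = 1.15×10^-6 m⁴, so T_A = T₀·(J_AC/a)/((J_AC/a)+(J_CB/b)) = 996.7 N·m, T_B = 253.3 N·m.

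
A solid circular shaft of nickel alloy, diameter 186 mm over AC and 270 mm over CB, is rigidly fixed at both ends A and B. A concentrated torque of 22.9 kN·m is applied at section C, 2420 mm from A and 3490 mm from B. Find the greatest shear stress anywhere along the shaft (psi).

649 psi

Compatibility: T_A·a/J_AC = T_B·b/J_CB with T_A + T_B = T₀.
J_AC = 1.18×10^-4 m⁴, J_CB = 5.22×10^-4 m⁴, so T_A = T₀·(J_AC/a)/((J_AC/a)+(J_CB/b)) = 5614 N·m, T_B = 17290 N·m.
τ in each portion: τ_AC = 4.44×10^6 Pa, τ_CB = 4.47×10^6 Pa; maximum is in CB.
τ_max = T_CB·r/J = 17290·0.135/5.22×10^-4 = 4.473×10^6 Pa.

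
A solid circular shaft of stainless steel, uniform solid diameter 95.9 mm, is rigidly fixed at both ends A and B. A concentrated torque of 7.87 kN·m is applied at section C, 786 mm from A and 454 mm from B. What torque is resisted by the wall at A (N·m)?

With uniform GJ and both ends fixed, compatibility θ_AC = θ_CB gives T_A·a = T_B·b, together with T_A + T_B = T₀.
T_A = T₀·b/(a+b) = 7870·454/1240 = 2881 N·m; T_B = 4989 N·m.

2880 N·m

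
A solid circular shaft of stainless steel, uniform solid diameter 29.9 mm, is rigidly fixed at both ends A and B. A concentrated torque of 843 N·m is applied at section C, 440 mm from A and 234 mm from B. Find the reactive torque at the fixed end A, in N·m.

With uniform GJ and both ends fixed, compatibility θ_AC = θ_CB gives T_A·a = T_B·b, together with T_A + T_B = T₀.
T_A = T₀·b/(a+b) = 843.0·234/674.0 = 292.7 N·m; T_B = 550.3 N·m.

293 N·m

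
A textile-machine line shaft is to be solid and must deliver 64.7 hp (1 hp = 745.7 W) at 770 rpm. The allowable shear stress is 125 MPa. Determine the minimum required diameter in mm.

ω = 2π·770/60 = 80.63 rad/s, so T = P/ω = 64.7×745.7 / 80.63 = 598.3 N·m.
For a solid shaft τ_max = 16T/(πd³), so d = (16T/(π τ_allow))^(1/3) = (16·598.3/(π·1.25×10^8))^(1/3) = 0.02900 m.

29.0 mm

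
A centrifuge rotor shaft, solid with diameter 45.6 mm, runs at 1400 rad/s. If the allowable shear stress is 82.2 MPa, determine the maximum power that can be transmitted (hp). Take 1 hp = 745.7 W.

2870 hp

J = πd⁴/32 = π(0.0456)⁴/32 = 4.245×10^-7 m⁴.
T_max = τ_allow·J/r = 8.22×10^7 × 4.245×10^-7 / 0.0228 = 1530 N·m.
ω = 1400 rad/s, so P_max = T_max·ω = 2.143×10^6 W.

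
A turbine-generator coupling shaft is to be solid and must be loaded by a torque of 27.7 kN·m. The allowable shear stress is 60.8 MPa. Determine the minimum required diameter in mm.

132 mm

For a solid shaft τ_max = 16T/(πd³), so d = (16T/(π τ_allow))^(1/3) = (16·27700/(π·6.08×10^7))^(1/3) = 0.1324 m.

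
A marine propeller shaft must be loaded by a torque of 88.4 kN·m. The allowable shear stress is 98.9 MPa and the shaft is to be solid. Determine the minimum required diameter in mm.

For a solid shaft τ_max = 16T/(πd³), so d = (16T/(π τ_allow))^(1/3) = (16·88400/(π·9.89×10^7))^(1/3) = 0.1657 m.

166 mm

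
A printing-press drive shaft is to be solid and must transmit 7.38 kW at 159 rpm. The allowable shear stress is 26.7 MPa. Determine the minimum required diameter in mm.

43.9 mm

ω = 2π·159/60 = 16.65 rad/s, so T = P/ω = 7.38×10³ / 16.65 = 443.2 N·m.
For a solid shaft τ_max = 16T/(πd³), so d = (16T/(π τ_allow))^(1/3) = (16·443.2/(π·2.67×10^7))^(1/3) = 0.04389 m.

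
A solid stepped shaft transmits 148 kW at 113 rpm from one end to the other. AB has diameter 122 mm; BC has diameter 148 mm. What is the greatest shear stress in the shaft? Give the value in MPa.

ω = 2π·113/60 = 11.83 rad/s, so T = P/ω = 148×10³ / 11.83 = 12510 N·m.
Under the same torque, τ_max = 16T/(πd³) is largest where d is smallest — segment AB (d = 122 mm).
τ_max = 16·12510/(π·(0.122)³) = 3.508×10^7 Pa.

35.1 MPa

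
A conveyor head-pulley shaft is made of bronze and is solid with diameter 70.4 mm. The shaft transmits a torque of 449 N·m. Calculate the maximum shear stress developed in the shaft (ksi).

J = πd⁴/32 = π(0.0704)⁴/32 = 2.412×10^-6 m⁴.
τ_max = T·r/J = 449.0 × 0.0352 / 2.412×10^-6 = 6.554×10^6 Pa.

0.951 ksi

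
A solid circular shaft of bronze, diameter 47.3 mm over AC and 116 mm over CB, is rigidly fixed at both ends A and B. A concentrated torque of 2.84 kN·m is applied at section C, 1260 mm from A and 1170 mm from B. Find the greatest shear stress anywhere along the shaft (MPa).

Compatibility: T_A·a/J_AC = T_B·b/J_CB with T_A + T_B = T₀.
J_AC = 4.91×10^-7 m⁴, J_CB = 1.78×10^-5 m⁴, so T_A = T₀·(J_AC/a)/((J_AC/a)+(J_CB/b)) = 71.08 N·m, T_B = 2769 N·m.
τ in each portion: τ_AC = 3.42×10^6 Pa, τ_CB = 9.03×10^6 Pa; maximum is in CB.
τ_max = T_CB·r/J = 2769·0.0580/1.78×10^-5 = 9.035×10^6 Pa.

9.03 MPa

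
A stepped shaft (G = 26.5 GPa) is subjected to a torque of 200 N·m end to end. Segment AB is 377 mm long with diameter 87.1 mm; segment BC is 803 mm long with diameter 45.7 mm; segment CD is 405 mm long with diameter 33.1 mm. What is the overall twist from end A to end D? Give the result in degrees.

2.33°

J_AB = π(0.0871)⁴/32 = 5.65×10^-6 m⁴; J_BC = π(0.0457)⁴/32 = 4.28×10^-7 m⁴; J_CD = π(0.0331)⁴/32 = 1.18×10^-7 m⁴.
θ = (T/G)·Σ L_i/J_i = (200.0/26.5×10⁹)·(0.377/5.65×10^-6 + 0.803/4.28×10^-7 + 0.405/1.18×10^-7) = 0.04059 rad.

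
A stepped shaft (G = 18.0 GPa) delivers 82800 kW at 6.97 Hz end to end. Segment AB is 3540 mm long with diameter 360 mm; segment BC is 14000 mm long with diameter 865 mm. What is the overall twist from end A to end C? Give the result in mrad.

ω = 2π·6.97 = 43.79 rad/s, so T = P/ω = 82800×10³ / 43.79 = 1.891e6 N·m.
J_AB = π(0.360)⁴/32 = 1.65×10^-3 m⁴; J_BC = π(0.865)⁴/32 = 0.0550 m⁴.
θ = (T/G)·Σ L_i/J_i = (1.891e6/18.0×10⁹)·(3.54/1.65×10^-3 + 14.0/0.0550) = 0.2523 rad.

252 mrad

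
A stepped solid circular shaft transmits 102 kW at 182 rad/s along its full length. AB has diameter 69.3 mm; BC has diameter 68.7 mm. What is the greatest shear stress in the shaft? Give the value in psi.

1280 psi

ω = 182 rad/s, so T = P/ω = 102×10³ / 182.0 = 560.4 N·m.
Under the same torque, τ_max = 16T/(πd³) is largest where d is smallest — segment BC (d = 68.7 mm).
τ_max = 16·560.4/(π·(0.0687)³) = 8.803×10^6 Pa.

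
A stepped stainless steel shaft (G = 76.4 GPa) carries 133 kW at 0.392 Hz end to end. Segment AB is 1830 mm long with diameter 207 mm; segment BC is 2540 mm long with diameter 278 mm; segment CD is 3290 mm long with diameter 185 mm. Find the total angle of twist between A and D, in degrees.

1.75°

ω = 2π·0.392 = 2.463 rad/s, so T = P/ω = 133×10³ / 2.463 = 54000 N·m.
J_AB = π(0.207)⁴/32 = 1.80×10^-4 m⁴; J_BC = π(0.278)⁴/32 = 5.86×10^-4 m⁴; J_CD = π(0.185)⁴/32 = 1.15×10^-4 m⁴.
θ = (T/G)·Σ L_i/J_i = (54000/76.4×10⁹)·(1.83/1.80×10^-4 + 2.54/5.86×10^-4 + 3.29/1.15×10^-4) = 0.03046 rad.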